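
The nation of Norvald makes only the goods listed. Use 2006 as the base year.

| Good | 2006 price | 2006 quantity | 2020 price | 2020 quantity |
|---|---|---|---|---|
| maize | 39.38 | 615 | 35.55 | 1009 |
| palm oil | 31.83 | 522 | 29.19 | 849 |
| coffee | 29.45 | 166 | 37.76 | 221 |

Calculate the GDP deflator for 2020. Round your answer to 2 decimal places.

Nominal GDP 2020 = 35.55·1009 + 29.19·849 + 37.76·221 = 68997.22.
Real GDP 2020 (at 2006 prices) = 39.38·1009 + 31.83·849 + 29.45·221 = 73266.54.
Deflator = Nominal/Real × 100 = 68997.22/73266.54 × 100 = 94.173.

94.17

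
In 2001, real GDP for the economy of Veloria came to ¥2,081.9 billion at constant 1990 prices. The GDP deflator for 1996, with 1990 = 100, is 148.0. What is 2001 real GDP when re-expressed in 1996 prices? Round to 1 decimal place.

Real GDP in 1996 prices = Real GDP in 1990 prices × (P_1996/P_1990) = 2081.9 × 1.480 = 3081.21.

¥3,081.2 billion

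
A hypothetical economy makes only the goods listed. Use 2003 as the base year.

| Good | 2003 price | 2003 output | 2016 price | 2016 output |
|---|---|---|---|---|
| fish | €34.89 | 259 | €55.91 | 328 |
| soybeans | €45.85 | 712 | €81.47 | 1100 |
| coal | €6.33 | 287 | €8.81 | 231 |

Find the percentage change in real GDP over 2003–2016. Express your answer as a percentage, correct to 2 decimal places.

45.62%

Real GDP 2003 = Nominal GDP 2003 = 34.89·259 + 45.85·712 + 6.33·287 = 43498.42.
Real GDP 2016 (at 2003 prices) = 34.89·328 + 45.85·1100 + 6.33·231 = 63341.15.
Real growth = 63341.15/43498.42 − 1 = 0.4562.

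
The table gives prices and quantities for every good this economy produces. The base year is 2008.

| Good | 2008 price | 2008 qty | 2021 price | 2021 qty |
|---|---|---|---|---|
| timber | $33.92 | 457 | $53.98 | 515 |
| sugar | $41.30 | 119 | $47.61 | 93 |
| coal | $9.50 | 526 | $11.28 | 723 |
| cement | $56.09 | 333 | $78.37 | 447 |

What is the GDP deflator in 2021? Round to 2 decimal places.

141.62

Nominal GDP 2021 = 53.98·515 + 47.61·93 + 11.28·723 + 78.37·447 = 75414.26.
Real GDP 2021 (at 2008 prices) = 33.92·515 + 41.30·93 + 9.50·723 + 56.09·447 = 53250.43.
Deflator = Nominal/Real × 100 = 75414.26/53250.43 × 100 = 141.622.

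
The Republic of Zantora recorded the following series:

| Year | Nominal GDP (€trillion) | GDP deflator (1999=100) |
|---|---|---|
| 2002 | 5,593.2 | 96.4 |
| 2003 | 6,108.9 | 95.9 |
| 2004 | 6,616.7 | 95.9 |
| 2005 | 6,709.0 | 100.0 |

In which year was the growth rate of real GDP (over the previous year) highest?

2003

2003: real = 6108.9/0.959 = 6370.07; growth vs 2002 (5802.07) = 9.79%.
2004: real = 6616.7/0.959 = 6899.58; growth vs 2003 (6370.07) = 8.31%.
2005: real = 6709.0/1.000 = 6709.00; growth vs 2004 (6899.58) = -2.76%.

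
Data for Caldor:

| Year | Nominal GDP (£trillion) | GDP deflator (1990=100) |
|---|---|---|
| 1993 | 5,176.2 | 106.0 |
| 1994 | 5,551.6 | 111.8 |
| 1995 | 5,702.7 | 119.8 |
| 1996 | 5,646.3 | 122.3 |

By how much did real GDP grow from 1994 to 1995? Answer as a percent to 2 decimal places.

-4.14%

Real GDP 1994 = 5551.6/1.118 = 4965.65.
Real GDP 1995 = 5702.7/1.198 = 4760.18.
Change = 4760.18/4965.65 − 1 = -0.0414.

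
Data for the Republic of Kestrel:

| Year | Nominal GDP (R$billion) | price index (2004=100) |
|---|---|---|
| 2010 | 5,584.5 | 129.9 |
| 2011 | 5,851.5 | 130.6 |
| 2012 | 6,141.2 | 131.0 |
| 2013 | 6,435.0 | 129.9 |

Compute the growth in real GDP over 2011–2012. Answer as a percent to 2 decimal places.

Real GDP 2011 = 5851.5/1.306 = 4480.47.
Real GDP 2012 = 6141.2/1.310 = 4687.94.
Change = 4687.94/4480.47 − 1 = 0.0463.

4.63%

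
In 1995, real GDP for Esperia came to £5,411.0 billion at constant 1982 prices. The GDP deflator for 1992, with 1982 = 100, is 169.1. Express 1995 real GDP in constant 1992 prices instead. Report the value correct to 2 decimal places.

Real GDP in 1992 prices = Real GDP in 1982 prices × (P_1992/P_1982) = 5411.0 × 1.691 = 9150.00.

£9,150.00 billion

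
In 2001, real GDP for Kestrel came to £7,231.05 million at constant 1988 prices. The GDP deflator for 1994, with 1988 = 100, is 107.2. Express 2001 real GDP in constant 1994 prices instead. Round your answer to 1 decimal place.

£7,751.7 million

Real GDP in 1994 prices = Real GDP in 1988 prices × (P_1994/P_1988) = 7231.05 × 1.072 = 7751.69.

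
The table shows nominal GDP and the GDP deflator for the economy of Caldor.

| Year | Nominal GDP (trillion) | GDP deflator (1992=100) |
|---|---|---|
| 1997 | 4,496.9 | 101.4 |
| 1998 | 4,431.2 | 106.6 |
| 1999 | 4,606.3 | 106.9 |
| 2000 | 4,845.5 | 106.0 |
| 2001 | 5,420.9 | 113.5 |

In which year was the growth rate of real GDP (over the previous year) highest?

1998: real = 4431.2/1.066 = 4156.85; growth vs 1997 (4434.81) = -6.27%.
1999: real = 4606.3/1.069 = 4308.98; growth vs 1998 (4156.85) = 3.66%.
2000: real = 4845.5/1.060 = 4571.23; growth vs 1999 (4308.98) = 6.09%.
2001: real = 5420.9/1.135 = 4776.12; growth vs 2000 (4571.23) = 4.48%.

2000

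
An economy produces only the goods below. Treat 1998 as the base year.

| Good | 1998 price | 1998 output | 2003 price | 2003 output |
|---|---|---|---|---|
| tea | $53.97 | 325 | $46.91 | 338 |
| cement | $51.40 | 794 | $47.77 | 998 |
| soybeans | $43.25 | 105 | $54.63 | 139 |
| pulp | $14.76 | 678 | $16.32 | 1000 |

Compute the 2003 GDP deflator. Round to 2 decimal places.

96.83

Nominal GDP 2003 = 46.91·338 + 47.77·998 + 54.63·139 + 16.32·1000 = 87443.61.
Real GDP 2003 (at 1998 prices) = 53.97·338 + 51.40·998 + 43.25·139 + 14.76·1000 = 90310.81.
Deflator = Nominal/Real × 100 = 87443.61/90310.81 × 100 = 96.825.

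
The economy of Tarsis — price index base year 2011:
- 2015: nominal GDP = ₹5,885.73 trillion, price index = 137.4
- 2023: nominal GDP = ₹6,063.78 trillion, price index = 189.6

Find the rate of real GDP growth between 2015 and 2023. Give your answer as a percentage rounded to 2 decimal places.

-25.34%

Deflate each year: 2015 → 5885.73/1.374 = 4283.65; 2023 → 6063.78/1.896 = 3198.20.
So real GDP changed by 3198.20/4283.65 − 1 = -0.2534, i.e. -25.34%.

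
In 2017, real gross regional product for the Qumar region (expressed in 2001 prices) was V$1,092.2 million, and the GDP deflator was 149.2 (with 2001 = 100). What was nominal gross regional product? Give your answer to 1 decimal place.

Nominal gross regional product = Real × (GDP deflator/100) = 1092.2 × 1.492 = 1629.56.

V$1,629.6 million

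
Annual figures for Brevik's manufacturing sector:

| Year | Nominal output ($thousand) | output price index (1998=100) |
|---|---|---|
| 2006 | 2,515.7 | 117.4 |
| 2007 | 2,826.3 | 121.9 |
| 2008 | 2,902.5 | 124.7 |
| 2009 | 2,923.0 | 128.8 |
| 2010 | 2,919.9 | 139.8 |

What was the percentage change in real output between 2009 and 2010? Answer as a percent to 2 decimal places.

-7.97%

Real output 2009 = 2923.0/1.288 = 2269.41.
Real output 2010 = 2919.9/1.398 = 2088.63.
Change = 2088.63/2269.41 − 1 = -0.0797.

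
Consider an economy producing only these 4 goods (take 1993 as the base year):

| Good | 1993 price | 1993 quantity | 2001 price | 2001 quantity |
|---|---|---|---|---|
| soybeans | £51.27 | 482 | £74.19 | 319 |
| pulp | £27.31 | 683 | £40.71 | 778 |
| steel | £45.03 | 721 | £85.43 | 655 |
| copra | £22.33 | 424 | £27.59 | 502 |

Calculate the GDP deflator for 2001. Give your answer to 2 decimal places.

Nominal GDP 2001 = 74.19·319 + 40.71·778 + 85.43·655 + 27.59·502 = 125145.82.
Real GDP 2001 (at 1993 prices) = 51.27·319 + 27.31·778 + 45.03·655 + 22.33·502 = 78306.62.
Deflator = Nominal/Real × 100 = 125145.82/78306.62 × 100 = 159.815.

159.82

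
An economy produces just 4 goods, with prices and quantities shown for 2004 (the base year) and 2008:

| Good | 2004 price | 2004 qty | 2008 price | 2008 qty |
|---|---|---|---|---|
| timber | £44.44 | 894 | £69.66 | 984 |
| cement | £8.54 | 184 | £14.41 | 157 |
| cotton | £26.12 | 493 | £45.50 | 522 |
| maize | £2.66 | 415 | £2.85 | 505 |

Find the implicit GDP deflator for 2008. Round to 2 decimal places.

159.87

Nominal GDP 2008 = 69.66·984 + 14.41·157 + 45.50·522 + 2.85·505 = 95998.06.
Real GDP 2008 (at 2004 prices) = 44.44·984 + 8.54·157 + 26.12·522 + 2.66·505 = 60047.68.
Deflator = Nominal/Real × 100 = 95998.06/60047.68 × 100 = 159.870.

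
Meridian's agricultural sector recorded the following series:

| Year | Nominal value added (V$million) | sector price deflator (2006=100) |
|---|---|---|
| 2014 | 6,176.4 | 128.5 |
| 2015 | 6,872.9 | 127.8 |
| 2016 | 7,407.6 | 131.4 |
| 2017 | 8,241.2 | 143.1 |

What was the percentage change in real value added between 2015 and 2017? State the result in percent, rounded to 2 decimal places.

Real value added 2015 = 6872.9/1.278 = 5377.86.
Real value added 2017 = 8241.2/1.431 = 5759.05.
Change = 5759.05/5377.86 − 1 = 0.0709.

7.09%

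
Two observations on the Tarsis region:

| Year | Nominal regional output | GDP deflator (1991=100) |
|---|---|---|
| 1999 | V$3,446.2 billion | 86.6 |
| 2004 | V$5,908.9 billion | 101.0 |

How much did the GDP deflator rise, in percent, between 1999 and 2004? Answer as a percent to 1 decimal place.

16.6%

Price-level change = 101.0 / 86.6 − 1 = 0.1663.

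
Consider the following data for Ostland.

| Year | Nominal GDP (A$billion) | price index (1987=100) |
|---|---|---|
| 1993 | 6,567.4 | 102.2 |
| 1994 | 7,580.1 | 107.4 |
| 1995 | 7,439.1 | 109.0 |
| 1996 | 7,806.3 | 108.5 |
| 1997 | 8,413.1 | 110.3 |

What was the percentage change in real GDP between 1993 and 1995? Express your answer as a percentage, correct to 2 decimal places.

6.21%

Real GDP 1993 = 6567.4/1.022 = 6426.03.
Real GDP 1995 = 7439.1/1.090 = 6824.86.
Change = 6824.86/6426.03 − 1 = 0.0621.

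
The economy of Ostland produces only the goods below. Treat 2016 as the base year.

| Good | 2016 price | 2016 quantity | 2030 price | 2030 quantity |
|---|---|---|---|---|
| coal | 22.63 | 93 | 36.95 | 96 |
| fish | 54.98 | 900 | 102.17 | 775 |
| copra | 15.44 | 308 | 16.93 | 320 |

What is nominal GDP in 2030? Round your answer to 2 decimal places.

88146.55

Nominal GDP 2030 = Σ (p_2030 × q_2030) = 36.95·96 + 102.17·775 + 16.93·320 = 88146.55.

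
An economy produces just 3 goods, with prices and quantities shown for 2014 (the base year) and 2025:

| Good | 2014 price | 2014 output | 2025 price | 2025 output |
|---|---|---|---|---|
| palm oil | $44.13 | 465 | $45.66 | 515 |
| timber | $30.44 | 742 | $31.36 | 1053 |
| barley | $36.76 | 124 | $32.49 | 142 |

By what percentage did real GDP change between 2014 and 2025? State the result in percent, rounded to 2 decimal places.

Real GDP 2014 = Nominal GDP 2014 = 44.13·465 + 30.44·742 + 36.76·124 = 47665.17.
Real GDP 2025 (at 2014 prices) = 44.13·515 + 30.44·1053 + 36.76·142 = 60000.19.
Real growth = 60000.19/47665.17 − 1 = 0.2588.

25.88%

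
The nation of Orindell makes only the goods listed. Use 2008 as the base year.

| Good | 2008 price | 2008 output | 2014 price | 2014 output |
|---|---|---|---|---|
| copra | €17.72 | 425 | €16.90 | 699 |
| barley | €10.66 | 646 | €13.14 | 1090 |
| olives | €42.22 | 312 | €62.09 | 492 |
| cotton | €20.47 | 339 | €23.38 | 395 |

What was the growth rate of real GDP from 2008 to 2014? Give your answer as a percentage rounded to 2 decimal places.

Real GDP 2008 = Nominal GDP 2008 = 17.72·425 + 10.66·646 + 42.22·312 + 20.47·339 = 34529.33.
Real GDP 2014 (at 2008 prices) = 17.72·699 + 10.66·1090 + 42.22·492 + 20.47·395 = 52863.57.
Real growth = 52863.57/34529.33 − 1 = 0.5310.

53.10%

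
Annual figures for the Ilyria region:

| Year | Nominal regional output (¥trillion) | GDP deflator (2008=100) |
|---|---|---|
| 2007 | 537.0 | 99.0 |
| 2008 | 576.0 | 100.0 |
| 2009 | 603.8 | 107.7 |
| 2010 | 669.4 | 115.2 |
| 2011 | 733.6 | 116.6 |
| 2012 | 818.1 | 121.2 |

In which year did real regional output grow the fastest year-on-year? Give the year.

2011

2008: real = 576.0/1.000 = 576.00; growth vs 2007 (542.42) = 6.19%.
2009: real = 603.8/1.077 = 560.63; growth vs 2008 (576.00) = -2.67%.
2010: real = 669.4/1.152 = 581.08; growth vs 2009 (560.63) = 3.65%.
2011: real = 733.6/1.166 = 629.16; growth vs 2010 (581.08) = 8.27%.
2012: real = 818.1/1.212 = 675.00; growth vs 2011 (629.16) = 7.29%.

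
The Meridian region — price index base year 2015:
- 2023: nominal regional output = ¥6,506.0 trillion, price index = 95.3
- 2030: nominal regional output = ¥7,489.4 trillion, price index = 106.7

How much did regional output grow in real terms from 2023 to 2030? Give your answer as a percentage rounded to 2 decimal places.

2.82%

Deflate each year: 2023 → 6506.0/0.953 = 6826.86; 2030 → 7489.4/1.067 = 7019.12.
So real regional output changed by 7019.12/6826.86 − 1 = 0.0282, i.e. 2.82%.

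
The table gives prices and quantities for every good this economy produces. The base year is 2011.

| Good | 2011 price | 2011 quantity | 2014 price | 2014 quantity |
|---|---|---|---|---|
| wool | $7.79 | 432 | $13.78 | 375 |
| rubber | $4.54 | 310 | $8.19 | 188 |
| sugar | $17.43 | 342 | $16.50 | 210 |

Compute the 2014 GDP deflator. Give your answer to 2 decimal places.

136.81

Nominal GDP 2014 = 13.78·375 + 8.19·188 + 16.50·210 = 10172.22.
Real GDP 2014 (at 2011 prices) = 7.79·375 + 4.54·188 + 17.43·210 = 7435.07.
Deflator = Nominal/Real × 100 = 10172.22/7435.07 × 100 = 136.814.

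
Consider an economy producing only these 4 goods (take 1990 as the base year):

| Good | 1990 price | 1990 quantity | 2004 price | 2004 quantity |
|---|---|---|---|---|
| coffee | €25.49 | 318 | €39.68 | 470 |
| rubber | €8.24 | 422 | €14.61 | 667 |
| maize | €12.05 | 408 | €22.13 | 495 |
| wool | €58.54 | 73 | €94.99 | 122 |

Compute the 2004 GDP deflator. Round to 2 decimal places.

166.56

Nominal GDP 2004 = 39.68·470 + 14.61·667 + 22.13·495 + 94.99·122 = 50937.60.
Real GDP 2004 (at 1990 prices) = 25.49·470 + 8.24·667 + 12.05·495 + 58.54·122 = 30583.01.
Deflator = Nominal/Real × 100 = 50937.60/30583.01 × 100 = 166.555.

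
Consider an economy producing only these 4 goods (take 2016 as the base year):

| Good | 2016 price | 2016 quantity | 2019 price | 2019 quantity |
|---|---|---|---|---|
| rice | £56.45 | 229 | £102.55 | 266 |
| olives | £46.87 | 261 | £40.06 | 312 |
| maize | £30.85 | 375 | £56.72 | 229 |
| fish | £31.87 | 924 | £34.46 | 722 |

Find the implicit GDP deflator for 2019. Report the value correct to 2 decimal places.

130.03

Nominal GDP 2019 = 102.55·266 + 40.06·312 + 56.72·229 + 34.46·722 = 77646.02.
Real GDP 2019 (at 2016 prices) = 56.45·266 + 46.87·312 + 30.85·229 + 31.87·722 = 59713.93.
Deflator = Nominal/Real × 100 = 77646.02/59713.93 × 100 = 130.030.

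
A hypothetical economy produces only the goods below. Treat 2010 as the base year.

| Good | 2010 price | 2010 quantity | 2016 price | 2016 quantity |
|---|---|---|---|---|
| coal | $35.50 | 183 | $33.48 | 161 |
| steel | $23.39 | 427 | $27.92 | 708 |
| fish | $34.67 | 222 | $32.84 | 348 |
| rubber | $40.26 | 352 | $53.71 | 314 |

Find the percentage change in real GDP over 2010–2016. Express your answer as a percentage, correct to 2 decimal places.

22.50%

Real GDP 2010 = Nominal GDP 2010 = 35.50·183 + 23.39·427 + 34.67·222 + 40.26·352 = 38352.29.
Real GDP 2016 (at 2010 prices) = 35.50·161 + 23.39·708 + 34.67·348 + 40.26·314 = 46982.42.
Real growth = 46982.42/38352.29 − 1 = 0.2250.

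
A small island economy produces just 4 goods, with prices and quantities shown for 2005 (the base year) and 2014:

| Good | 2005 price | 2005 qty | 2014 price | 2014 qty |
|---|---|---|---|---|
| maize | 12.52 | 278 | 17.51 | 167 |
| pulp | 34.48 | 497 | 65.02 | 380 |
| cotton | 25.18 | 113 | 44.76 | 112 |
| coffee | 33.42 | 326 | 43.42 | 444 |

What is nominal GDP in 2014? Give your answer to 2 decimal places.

51923.37

Nominal GDP 2014 = Σ (p_2014 × q_2014) = 17.51·167 + 65.02·380 + 44.76·112 + 43.42·444 = 51923.37.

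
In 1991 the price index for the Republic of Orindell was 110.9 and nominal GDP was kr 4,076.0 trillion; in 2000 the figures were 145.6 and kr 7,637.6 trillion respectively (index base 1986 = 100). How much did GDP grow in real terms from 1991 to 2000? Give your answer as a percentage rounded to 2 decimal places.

42.72%

Deflate each year: 1991 → 4076.0/1.109 = 3675.38; 2000 → 7637.6/1.456 = 5245.60.
So real GDP changed by 5245.60/3675.38 − 1 = 0.4272, i.e. 42.72%.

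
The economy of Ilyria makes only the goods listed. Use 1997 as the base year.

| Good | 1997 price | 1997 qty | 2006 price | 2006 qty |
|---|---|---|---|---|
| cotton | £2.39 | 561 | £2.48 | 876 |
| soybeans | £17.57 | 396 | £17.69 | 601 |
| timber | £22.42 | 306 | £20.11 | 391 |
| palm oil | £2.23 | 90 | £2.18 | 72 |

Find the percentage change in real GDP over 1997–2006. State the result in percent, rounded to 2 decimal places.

Real GDP 1997 = Nominal GDP 1997 = 2.39·561 + 17.57·396 + 22.42·306 + 2.23·90 = 15359.73.
Real GDP 2006 (at 1997 prices) = 2.39·876 + 17.57·601 + 22.42·391 + 2.23·72 = 21579.99.
Real growth = 21579.99/15359.73 − 1 = 0.4050.

40.50%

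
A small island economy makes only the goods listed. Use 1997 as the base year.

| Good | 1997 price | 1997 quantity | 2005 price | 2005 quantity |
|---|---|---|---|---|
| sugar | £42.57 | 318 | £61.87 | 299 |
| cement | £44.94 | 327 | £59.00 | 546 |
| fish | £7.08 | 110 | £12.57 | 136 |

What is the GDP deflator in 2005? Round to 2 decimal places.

Nominal GDP 2005 = 61.87·299 + 59.00·546 + 12.57·136 = 52422.65.
Real GDP 2005 (at 1997 prices) = 42.57·299 + 44.94·546 + 7.08·136 = 38228.55.
Deflator = Nominal/Real × 100 = 52422.65/38228.55 × 100 = 137.130.

137.13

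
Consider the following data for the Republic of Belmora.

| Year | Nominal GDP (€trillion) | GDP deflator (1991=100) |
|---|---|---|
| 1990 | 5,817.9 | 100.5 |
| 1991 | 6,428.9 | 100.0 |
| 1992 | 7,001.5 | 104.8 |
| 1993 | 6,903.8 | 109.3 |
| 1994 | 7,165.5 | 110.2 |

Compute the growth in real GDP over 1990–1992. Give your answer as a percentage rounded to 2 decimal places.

Real GDP 1990 = 5817.9/1.005 = 5788.96.
Real GDP 1992 = 7001.5/1.048 = 6680.82.
Change = 6680.82/5788.96 − 1 = 0.1541.

15.41%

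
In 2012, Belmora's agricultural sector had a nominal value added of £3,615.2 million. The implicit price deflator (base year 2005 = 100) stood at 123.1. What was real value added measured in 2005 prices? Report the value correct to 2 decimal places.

£2,936.80 million

Real value added = Nominal / (implicit price deflator/100) = 3615.2 / 1.231 = 2936.80.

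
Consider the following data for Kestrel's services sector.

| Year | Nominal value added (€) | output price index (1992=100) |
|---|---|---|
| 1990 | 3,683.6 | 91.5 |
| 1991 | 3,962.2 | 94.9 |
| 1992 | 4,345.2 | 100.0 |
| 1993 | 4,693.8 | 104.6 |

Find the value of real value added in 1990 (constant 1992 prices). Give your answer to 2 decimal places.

Real value added 1990 = 3683.6 / 0.915 = 4025.79.

€4,025.79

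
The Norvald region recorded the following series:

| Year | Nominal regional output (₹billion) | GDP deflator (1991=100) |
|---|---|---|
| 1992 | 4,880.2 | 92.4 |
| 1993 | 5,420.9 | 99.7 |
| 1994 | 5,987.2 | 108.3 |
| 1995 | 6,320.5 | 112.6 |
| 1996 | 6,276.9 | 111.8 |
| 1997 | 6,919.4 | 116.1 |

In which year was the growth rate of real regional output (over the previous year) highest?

1993: real = 5420.9/0.997 = 5437.21; growth vs 1992 (5281.60) = 2.95%.
1994: real = 5987.2/1.083 = 5528.35; growth vs 1993 (5437.21) = 1.68%.
1995: real = 6320.5/1.126 = 5613.23; growth vs 1994 (5528.35) = 1.54%.
1996: real = 6276.9/1.118 = 5614.40; growth vs 1995 (5613.23) = 0.02%.
1997: real = 6919.4/1.161 = 5959.86; growth vs 1996 (5614.40) = 6.15%.

1997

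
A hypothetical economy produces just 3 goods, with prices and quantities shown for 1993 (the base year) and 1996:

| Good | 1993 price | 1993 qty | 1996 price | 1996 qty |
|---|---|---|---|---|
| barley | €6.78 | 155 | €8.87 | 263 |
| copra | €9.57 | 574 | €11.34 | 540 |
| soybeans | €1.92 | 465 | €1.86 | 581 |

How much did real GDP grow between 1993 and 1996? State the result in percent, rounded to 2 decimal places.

8.47%

Real GDP 1993 = Nominal GDP 1993 = 6.78·155 + 9.57·574 + 1.92·465 = 7436.88.
Real GDP 1996 (at 1993 prices) = 6.78·263 + 9.57·540 + 1.92·581 = 8066.46.
Real growth = 8066.46/7436.88 − 1 = 0.0847.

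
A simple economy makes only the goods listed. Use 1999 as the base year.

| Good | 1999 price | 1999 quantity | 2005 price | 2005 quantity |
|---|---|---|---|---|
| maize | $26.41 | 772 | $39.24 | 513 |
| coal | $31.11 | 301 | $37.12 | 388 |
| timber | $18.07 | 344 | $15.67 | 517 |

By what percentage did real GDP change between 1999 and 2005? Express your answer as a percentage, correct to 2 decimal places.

-2.80%

Real GDP 1999 = Nominal GDP 1999 = 26.41·772 + 31.11·301 + 18.07·344 = 35968.71.
Real GDP 2005 (at 1999 prices) = 26.41·513 + 31.11·388 + 18.07·517 = 34961.20.
Real growth = 34961.20/35968.71 − 1 = -0.0280.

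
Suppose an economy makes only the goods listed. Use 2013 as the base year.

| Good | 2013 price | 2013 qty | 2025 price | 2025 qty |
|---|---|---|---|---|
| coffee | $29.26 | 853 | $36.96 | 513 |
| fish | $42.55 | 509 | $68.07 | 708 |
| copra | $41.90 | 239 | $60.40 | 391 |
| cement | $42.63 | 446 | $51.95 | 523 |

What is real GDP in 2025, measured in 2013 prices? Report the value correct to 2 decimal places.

Real GDP 2025 = Σ (p_2013 × q_2025) = 29.26·513 + 42.55·708 + 41.90·391 + 42.63·523 = 83814.17.

$83814.17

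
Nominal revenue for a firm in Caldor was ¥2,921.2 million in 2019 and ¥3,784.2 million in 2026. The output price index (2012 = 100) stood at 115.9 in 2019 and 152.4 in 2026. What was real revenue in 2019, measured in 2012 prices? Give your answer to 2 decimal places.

¥2,520.45 million

Real revenue = Nominal / (output price index/100) = 2921.2 / 1.159 = 2520.45.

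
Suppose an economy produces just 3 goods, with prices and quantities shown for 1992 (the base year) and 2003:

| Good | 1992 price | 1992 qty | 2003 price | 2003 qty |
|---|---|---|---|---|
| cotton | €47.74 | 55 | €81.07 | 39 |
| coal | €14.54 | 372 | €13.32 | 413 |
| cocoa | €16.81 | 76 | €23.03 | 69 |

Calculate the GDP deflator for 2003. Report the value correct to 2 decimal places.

Nominal GDP 2003 = 81.07·39 + 13.32·413 + 23.03·69 = 10251.96.
Real GDP 2003 (at 1992 prices) = 47.74·39 + 14.54·413 + 16.81·69 = 9026.77.
Deflator = Nominal/Real × 100 = 10251.96/9026.77 × 100 = 113.573.

113.57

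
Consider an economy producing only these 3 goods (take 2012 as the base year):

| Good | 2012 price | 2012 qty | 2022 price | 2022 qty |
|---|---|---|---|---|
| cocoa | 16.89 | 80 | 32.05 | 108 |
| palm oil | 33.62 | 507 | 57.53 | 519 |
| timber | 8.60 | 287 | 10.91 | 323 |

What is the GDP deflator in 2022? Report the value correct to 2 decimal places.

167.08

Nominal GDP 2022 = 32.05·108 + 57.53·519 + 10.91·323 = 36843.40.
Real GDP 2022 (at 2012 prices) = 16.89·108 + 33.62·519 + 8.60·323 = 22050.70.
Deflator = Nominal/Real × 100 = 36843.40/22050.70 × 100 = 167.085.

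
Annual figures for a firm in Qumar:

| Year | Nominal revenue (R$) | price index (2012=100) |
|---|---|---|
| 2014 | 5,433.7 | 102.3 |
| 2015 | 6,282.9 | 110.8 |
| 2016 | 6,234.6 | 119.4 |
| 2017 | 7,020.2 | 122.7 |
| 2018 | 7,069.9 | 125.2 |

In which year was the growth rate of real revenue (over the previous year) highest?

2017

2015: real = 6282.9/1.108 = 5670.49; growth vs 2014 (5311.53) = 6.76%.
2016: real = 6234.6/1.194 = 5221.61; growth vs 2015 (5670.49) = -7.92%.
2017: real = 7020.2/1.227 = 5721.43; growth vs 2016 (5221.61) = 9.57%.
2018: real = 7069.9/1.252 = 5646.88; growth vs 2017 (5721.43) = -1.30%.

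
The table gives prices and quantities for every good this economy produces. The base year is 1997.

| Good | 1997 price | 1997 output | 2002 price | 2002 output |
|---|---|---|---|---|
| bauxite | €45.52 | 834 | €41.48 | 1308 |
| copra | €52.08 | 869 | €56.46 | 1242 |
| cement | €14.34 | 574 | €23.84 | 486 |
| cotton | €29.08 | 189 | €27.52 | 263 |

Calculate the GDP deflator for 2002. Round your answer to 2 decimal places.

103.14

Nominal GDP 2002 = 41.48·1308 + 56.46·1242 + 23.84·486 + 27.52·263 = 143203.16.
Real GDP 2002 (at 1997 prices) = 45.52·1308 + 52.08·1242 + 14.34·486 + 29.08·263 = 138840.80.
Deflator = Nominal/Real × 100 = 143203.16/138840.80 × 100 = 103.142.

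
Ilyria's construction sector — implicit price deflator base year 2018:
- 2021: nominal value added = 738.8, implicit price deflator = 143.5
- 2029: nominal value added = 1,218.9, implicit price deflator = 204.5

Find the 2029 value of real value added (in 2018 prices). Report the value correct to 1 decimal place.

596.0

Real value added = Nominal / (implicit price deflator/100) = 1218.9 / 2.045 = 596.04.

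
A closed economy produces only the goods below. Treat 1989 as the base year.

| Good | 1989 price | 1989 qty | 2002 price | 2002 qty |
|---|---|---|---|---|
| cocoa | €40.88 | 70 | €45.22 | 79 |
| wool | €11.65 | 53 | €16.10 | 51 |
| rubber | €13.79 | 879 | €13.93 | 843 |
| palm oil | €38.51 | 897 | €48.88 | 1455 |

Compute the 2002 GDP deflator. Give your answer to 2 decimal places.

122.07

Nominal GDP 2002 = 45.22·79 + 16.10·51 + 13.93·843 + 48.88·1455 = 87256.87.
Real GDP 2002 (at 1989 prices) = 40.88·79 + 11.65·51 + 13.79·843 + 38.51·1455 = 71480.69.
Deflator = Nominal/Real × 100 = 87256.87/71480.69 × 100 = 122.071.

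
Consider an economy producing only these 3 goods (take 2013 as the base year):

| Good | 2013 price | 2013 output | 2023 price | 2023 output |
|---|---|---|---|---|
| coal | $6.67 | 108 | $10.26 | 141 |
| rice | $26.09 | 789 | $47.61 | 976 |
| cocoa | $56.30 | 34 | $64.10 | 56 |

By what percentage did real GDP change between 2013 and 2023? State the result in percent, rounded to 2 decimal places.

27.29%

Real GDP 2013 = Nominal GDP 2013 = 6.67·108 + 26.09·789 + 56.30·34 = 23219.57.
Real GDP 2023 (at 2013 prices) = 6.67·141 + 26.09·976 + 56.30·56 = 29557.11.
Real growth = 29557.11/23219.57 − 1 = 0.2729.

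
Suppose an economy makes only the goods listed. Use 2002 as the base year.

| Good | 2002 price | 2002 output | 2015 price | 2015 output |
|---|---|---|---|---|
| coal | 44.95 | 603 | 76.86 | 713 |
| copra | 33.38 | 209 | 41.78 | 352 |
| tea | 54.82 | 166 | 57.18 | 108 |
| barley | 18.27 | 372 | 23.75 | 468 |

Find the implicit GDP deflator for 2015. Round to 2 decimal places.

Nominal GDP 2015 = 76.86·713 + 41.78·352 + 57.18·108 + 23.75·468 = 86798.18.
Real GDP 2015 (at 2002 prices) = 44.95·713 + 33.38·352 + 54.82·108 + 18.27·468 = 58270.03.
Deflator = Nominal/Real × 100 = 86798.18/58270.03 × 100 = 148.959.

148.96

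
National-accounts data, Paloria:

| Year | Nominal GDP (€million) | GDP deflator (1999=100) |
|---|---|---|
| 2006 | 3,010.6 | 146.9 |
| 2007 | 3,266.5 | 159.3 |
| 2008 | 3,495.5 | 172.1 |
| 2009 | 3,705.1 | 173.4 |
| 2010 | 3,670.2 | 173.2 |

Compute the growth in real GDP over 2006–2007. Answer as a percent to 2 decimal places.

Real GDP 2006 = 3010.6/1.469 = 2049.42.
Real GDP 2007 = 3266.5/1.593 = 2050.53.
Change = 2050.53/2049.42 − 1 = 0.0005.

0.05%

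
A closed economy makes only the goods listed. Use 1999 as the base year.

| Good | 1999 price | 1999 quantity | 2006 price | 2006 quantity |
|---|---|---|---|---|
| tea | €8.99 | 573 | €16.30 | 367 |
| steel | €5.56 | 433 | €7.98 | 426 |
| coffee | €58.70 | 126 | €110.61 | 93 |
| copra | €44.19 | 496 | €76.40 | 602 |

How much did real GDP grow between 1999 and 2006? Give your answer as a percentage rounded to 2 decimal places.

2.32%

Real GDP 1999 = Nominal GDP 1999 = 8.99·573 + 5.56·433 + 58.70·126 + 44.19·496 = 36873.19.
Real GDP 2006 (at 1999 prices) = 8.99·367 + 5.56·426 + 58.70·93 + 44.19·602 = 37729.37.
Real growth = 37729.37/36873.19 − 1 = 0.0232.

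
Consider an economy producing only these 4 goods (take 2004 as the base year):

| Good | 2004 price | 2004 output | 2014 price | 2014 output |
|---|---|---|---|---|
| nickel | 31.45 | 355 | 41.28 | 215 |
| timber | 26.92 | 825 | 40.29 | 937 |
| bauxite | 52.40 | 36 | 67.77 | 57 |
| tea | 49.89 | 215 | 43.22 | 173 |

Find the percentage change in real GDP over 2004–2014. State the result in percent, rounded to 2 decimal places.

-5.18%

Real GDP 2004 = Nominal GDP 2004 = 31.45·355 + 26.92·825 + 52.40·36 + 49.89·215 = 45986.50.
Real GDP 2014 (at 2004 prices) = 31.45·215 + 26.92·937 + 52.40·57 + 49.89·173 = 43603.56.
Real growth = 43603.56/45986.50 − 1 = -0.0518.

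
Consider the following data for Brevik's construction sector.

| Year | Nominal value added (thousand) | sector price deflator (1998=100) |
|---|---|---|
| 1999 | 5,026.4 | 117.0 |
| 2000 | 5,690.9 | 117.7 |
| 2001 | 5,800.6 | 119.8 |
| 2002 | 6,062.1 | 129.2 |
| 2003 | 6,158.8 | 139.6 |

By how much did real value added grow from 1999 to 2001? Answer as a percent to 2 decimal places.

12.71%

Real value added 1999 = 5026.4/1.170 = 4296.07.
Real value added 2001 = 5800.6/1.198 = 4841.90.
Change = 4841.90/4296.07 − 1 = 0.1271.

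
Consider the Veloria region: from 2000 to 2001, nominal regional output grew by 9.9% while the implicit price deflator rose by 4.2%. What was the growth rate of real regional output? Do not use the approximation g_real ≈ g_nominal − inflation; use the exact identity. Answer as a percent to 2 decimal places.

5.47%

(1 + g_nom) = (1 + g_real)(1 + π), so g_real = 1.0990 / 1.0420 − 1 = 0.05470.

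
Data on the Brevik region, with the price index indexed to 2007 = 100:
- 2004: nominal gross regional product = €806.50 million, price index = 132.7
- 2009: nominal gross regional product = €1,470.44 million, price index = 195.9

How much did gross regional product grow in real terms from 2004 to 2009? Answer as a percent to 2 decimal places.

Real gross regional product 2004 = 806.50 / 1.327 = 607.76.
Real gross regional product 2009 = 1470.44 / 1.959 = 750.61.
Real growth = 750.61 / 607.76 − 1 = 0.2350.

23.50%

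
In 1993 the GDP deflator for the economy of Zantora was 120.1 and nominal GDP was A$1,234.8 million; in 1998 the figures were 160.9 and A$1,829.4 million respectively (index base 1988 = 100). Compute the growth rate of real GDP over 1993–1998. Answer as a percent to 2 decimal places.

10.59%

Real GDP 1993 = 1234.8 / 1.201 = 1028.14.
Real GDP 1998 = 1829.4 / 1.609 = 1136.98.
Real growth = 1136.98 / 1028.14 − 1 = 0.1059.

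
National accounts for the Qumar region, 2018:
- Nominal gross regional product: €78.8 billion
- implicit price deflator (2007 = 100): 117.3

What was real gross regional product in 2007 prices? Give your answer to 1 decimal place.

Real gross regional product = Nominal / (implicit price deflator/100) = 78.8 / 1.173 = 67.18.

€67.2 billion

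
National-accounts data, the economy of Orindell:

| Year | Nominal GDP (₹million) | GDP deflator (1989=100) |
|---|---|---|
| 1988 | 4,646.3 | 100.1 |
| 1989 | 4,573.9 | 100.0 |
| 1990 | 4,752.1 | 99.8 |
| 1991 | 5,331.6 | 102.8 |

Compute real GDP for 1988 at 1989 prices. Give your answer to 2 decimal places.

₹4,641.66 million

Real GDP 1988 = 4646.3 / 1.001 = 4641.66.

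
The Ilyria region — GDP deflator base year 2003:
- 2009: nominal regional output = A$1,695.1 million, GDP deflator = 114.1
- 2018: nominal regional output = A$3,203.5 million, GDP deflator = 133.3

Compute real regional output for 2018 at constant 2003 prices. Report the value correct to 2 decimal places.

A$2,403.23 million

Real regional output = Nominal / (GDP deflator/100) = 3203.5 / 1.333 = 2403.23.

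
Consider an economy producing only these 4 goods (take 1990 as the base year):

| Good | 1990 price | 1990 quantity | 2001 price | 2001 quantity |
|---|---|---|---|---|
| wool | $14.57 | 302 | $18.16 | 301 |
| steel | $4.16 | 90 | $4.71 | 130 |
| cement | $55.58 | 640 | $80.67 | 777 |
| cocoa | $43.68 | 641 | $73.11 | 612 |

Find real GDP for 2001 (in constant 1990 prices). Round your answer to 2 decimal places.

$74844.19

Real GDP 2001 = Σ (p_1990 × q_2001) = 14.57·301 + 4.16·130 + 55.58·777 + 43.68·612 = 74844.19.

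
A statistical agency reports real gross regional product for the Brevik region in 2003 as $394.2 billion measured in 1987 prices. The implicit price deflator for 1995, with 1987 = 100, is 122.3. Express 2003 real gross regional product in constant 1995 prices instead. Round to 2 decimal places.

$482.11 billion

Real gross regional product in 1995 prices = Real gross regional product in 1987 prices × (P_1995/P_1987) = 394.2 × 1.223 = 482.11.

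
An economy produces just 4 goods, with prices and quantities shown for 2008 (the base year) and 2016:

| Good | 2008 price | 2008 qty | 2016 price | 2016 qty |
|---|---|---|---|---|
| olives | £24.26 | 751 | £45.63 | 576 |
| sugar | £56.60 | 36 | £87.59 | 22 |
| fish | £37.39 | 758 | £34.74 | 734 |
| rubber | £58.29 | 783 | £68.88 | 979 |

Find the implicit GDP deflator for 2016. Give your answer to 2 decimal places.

Nominal GDP 2016 = 45.63·576 + 87.59·22 + 34.74·734 + 68.88·979 = 121142.54.
Real GDP 2016 (at 2008 prices) = 24.26·576 + 56.60·22 + 37.39·734 + 58.29·979 = 99729.13.
Deflator = Nominal/Real × 100 = 121142.54/99729.13 × 100 = 121.472.

121.47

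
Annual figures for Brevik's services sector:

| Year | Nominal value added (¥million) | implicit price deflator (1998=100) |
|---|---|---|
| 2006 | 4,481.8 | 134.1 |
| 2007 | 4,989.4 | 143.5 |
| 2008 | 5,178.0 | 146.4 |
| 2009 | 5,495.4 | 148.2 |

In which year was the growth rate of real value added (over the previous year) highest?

2007: real = 4989.4/1.435 = 3476.93; growth vs 2006 (3342.13) = 4.03%.
2008: real = 5178.0/1.464 = 3536.89; growth vs 2007 (3476.93) = 1.72%.
2009: real = 5495.4/1.482 = 3708.10; growth vs 2008 (3536.89) = 4.84%.

2009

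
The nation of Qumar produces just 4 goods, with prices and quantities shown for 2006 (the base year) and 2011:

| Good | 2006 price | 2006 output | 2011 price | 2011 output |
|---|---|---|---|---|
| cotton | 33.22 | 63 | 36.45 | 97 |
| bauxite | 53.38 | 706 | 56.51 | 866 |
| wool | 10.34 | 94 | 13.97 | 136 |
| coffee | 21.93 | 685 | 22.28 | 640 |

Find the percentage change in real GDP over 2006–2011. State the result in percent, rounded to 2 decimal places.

16.35%

Real GDP 2006 = Nominal GDP 2006 = 33.22·63 + 53.38·706 + 10.34·94 + 21.93·685 = 55773.15.
Real GDP 2011 (at 2006 prices) = 33.22·97 + 53.38·866 + 10.34·136 + 21.93·640 = 64890.86.
Real growth = 64890.86/55773.15 − 1 = 0.1635.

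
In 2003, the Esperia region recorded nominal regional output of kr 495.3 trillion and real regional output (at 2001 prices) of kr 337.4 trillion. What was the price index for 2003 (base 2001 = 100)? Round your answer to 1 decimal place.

146.8

price index = (Nominal / Real) × 100 = 495.3 / 337.4 × 100 = 146.80.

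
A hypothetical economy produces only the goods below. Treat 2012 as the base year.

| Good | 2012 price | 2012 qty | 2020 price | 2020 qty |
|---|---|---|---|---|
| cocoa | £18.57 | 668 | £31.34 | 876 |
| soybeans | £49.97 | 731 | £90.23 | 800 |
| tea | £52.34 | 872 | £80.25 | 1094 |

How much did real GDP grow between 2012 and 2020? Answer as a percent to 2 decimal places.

20.02%

Real GDP 2012 = Nominal GDP 2012 = 18.57·668 + 49.97·731 + 52.34·872 = 94573.31.
Real GDP 2020 (at 2012 prices) = 18.57·876 + 49.97·800 + 52.34·1094 = 113503.28.
Real growth = 113503.28/94573.31 − 1 = 0.2002.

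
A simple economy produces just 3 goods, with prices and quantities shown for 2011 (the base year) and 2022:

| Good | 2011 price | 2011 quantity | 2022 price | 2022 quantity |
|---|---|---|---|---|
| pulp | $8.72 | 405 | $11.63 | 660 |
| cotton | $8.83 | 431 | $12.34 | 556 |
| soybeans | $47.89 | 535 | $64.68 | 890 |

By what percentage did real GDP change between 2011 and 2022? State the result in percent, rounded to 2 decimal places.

61.68%

Real GDP 2011 = Nominal GDP 2011 = 8.72·405 + 8.83·431 + 47.89·535 = 32958.48.
Real GDP 2022 (at 2011 prices) = 8.72·660 + 8.83·556 + 47.89·890 = 53286.78.
Real growth = 53286.78/32958.48 − 1 = 0.6168.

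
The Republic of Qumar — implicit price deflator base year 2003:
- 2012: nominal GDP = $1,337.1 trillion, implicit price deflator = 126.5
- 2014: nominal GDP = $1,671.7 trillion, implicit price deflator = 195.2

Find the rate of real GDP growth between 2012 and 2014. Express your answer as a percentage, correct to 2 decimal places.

-18.98%

Deflate each year: 2012 → 1337.1/1.265 = 1057.00; 2014 → 1671.7/1.952 = 856.40.
So real GDP changed by 856.40/1057.00 − 1 = -0.1898, i.e. -18.98%.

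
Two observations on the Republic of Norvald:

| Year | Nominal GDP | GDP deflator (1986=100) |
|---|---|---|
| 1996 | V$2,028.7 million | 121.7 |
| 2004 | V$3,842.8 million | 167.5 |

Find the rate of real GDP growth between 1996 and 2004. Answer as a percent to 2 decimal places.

37.63%

Real GDP 1996 = 2028.7 / 1.217 = 1666.97.
Real GDP 2004 = 3842.8 / 1.675 = 2294.21.
Real growth = 2294.21 / 1666.97 − 1 = 0.3763.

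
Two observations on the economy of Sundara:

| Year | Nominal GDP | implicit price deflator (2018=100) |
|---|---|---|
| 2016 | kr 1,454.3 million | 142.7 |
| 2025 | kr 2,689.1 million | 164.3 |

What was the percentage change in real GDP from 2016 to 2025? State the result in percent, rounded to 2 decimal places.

Real GDP 2016 = 1454.3 / 1.427 = 1019.13.
Real GDP 2025 = 2689.1 / 1.643 = 1636.70.
Real growth = 1636.70 / 1019.13 − 1 = 0.6060.

60.60%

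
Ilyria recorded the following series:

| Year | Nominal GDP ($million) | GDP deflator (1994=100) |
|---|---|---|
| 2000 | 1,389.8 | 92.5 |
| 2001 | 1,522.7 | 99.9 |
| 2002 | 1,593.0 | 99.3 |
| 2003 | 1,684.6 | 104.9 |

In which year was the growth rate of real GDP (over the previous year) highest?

2001: real = 1522.7/0.999 = 1524.22; growth vs 2000 (1502.49) = 1.45%.
2002: real = 1593.0/0.993 = 1604.23; growth vs 2001 (1524.22) = 5.25%.
2003: real = 1684.6/1.049 = 1605.91; growth vs 2002 (1604.23) = 0.10%.

2002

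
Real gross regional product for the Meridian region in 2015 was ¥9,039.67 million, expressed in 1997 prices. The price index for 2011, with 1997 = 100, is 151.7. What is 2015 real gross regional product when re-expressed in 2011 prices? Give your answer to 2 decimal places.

Real gross regional product in 2011 prices = Real gross regional product in 1997 prices × (P_2011/P_1997) = 9039.67 × 1.517 = 13713.18.

¥13,713.18 million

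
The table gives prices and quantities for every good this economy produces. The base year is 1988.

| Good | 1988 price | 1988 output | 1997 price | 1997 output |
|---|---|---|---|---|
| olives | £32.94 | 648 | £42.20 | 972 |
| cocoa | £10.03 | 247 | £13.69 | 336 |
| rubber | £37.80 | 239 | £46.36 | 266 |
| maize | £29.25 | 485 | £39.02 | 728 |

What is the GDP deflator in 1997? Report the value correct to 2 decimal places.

129.40

Nominal GDP 1997 = 42.20·972 + 13.69·336 + 46.36·266 + 39.02·728 = 86356.56.
Real GDP 1997 (at 1988 prices) = 32.94·972 + 10.03·336 + 37.80·266 + 29.25·728 = 66736.56.
Deflator = Nominal/Real × 100 = 86356.56/66736.56 × 100 = 129.399.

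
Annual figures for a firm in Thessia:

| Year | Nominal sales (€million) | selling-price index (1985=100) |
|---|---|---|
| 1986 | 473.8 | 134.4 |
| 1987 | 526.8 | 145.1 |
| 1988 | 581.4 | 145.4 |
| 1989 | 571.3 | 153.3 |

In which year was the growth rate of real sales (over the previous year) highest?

1988

1987: real = 526.8/1.451 = 363.06; growth vs 1986 (352.53) = 2.99%.
1988: real = 581.4/1.454 = 399.86; growth vs 1987 (363.06) = 10.14%.
1989: real = 571.3/1.533 = 372.67; growth vs 1988 (399.86) = -6.80%.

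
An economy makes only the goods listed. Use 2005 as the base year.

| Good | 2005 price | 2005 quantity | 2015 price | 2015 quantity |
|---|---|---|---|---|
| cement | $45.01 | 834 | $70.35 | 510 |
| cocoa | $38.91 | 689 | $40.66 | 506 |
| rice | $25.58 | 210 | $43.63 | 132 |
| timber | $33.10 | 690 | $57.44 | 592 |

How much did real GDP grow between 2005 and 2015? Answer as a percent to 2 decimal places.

-29.11%

Real GDP 2005 = Nominal GDP 2005 = 45.01·834 + 38.91·689 + 25.58·210 + 33.10·690 = 92558.13.
Real GDP 2015 (at 2005 prices) = 45.01·510 + 38.91·506 + 25.58·132 + 33.10·592 = 65615.32.
Real growth = 65615.32/92558.13 − 1 = -0.2911.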